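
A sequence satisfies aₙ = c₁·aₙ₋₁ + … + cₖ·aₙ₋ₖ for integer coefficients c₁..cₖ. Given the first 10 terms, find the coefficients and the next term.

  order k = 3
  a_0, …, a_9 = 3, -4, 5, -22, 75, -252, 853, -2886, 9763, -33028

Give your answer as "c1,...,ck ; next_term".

-3,1,-1 ; 111733

  a_3 = -3·5 + 1·-4 + -1·3 = -22
  a_4 = -3·-22 + 1·5 + -1·-4 = 75
  a_5 = -3·75 + 1·-22 + -1·5 = -252
  a_6 = -3·-252 + 1·75 + -1·-22 = 853
  a_7 = -3·853 + 1·-252 + -1·75 = -2886
  a_8 = -3·-2886 + 1·853 + -1·-252 = 9763
  a_9 = -3·9763 + 1·-2886 + -1·853 = -33028
  a_10 = -3·-33028 + 1·9763 + -1·-2886 = 111733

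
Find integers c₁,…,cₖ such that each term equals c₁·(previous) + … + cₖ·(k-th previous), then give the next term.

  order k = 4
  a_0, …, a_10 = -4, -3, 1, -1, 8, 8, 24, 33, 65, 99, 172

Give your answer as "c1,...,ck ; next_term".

  a_4 = 1·-1 + 2·1 + -1·-3 + -1·-4 = 8
  a_5 = 1·8 + 2·-1 + -1·1 + -1·-3 = 8
  a_6 = 1·8 + 2·8 + -1·-1 + -1·1 = 24
  a_7 = 1·24 + 2·8 + -1·8 + -1·-1 = 33
  a_8 = 1·33 + 2·24 + -1·8 + -1·8 = 65
  a_9 = 1·65 + 2·33 + -1·24 + -1·8 = 99
  a_10 = 1·99 + 2·65 + -1·33 + -1·24 = 172
  a_11 = 1·172 + 2·99 + -1·65 + -1·33 = 272

1,2,-1,-1 ; 272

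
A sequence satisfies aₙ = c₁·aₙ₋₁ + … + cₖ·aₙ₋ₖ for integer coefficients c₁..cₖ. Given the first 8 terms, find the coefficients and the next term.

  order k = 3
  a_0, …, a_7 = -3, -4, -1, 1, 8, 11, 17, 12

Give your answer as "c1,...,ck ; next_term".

  a_3 = 1·-1 + 1·-4 + -2·-3 = 1
  a_4 = 1·1 + 1·-1 + -2·-4 = 8
  a_5 = 1·8 + 1·1 + -2·-1 = 11
  a_6 = 1·11 + 1·8 + -2·1 = 17
  a_7 = 1·17 + 1·11 + -2·8 = 12
  a_8 = 1·12 + 1·17 + -2·11 = 7

1,1,-2 ; 7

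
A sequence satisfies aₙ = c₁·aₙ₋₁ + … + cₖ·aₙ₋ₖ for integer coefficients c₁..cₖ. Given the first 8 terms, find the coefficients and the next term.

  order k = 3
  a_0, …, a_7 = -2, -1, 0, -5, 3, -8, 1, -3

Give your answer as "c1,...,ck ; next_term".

  a_3 = -1·0 + 1·-1 + 2·-2 = -5
  a_4 = -1·-5 + 1·0 + 2·-1 = 3
  a_5 = -1·3 + 1·-5 + 2·0 = -8
  a_6 = -1·-8 + 1·3 + 2·-5 = 1
  a_7 = -1·1 + 1·-8 + 2·3 = -3
  a_8 = -1·-3 + 1·1 + 2·-8 = -12

-1,1,2 ; -12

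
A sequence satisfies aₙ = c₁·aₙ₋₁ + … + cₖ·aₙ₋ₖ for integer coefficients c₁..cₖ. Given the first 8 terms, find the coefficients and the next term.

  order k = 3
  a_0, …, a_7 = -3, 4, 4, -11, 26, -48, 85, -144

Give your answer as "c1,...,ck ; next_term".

-2,0,1 ; 240

  a_3 = -2·4 + 0·4 + 1·-3 = -11
  a_4 = -2·-11 + 0·4 + 1·4 = 26
  a_5 = -2·26 + 0·-11 + 1·4 = -48
  a_6 = -2·-48 + 0·26 + 1·-11 = 85
  a_7 = -2·85 + 0·-48 + 1·26 = -144
  a_8 = -2·-144 + 0·85 + 1·-48 = 240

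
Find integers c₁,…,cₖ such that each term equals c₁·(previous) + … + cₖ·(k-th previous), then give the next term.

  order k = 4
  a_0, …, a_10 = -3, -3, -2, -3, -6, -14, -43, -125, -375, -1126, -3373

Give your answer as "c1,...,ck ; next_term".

2,3,1,-3 ; -10124

  a_4 = 2·-3 + 3·-2 + 1·-3 + -3·-3 = -6
  a_5 = 2·-6 + 3·-3 + 1·-2 + -3·-3 = -14
  a_6 = 2·-14 + 3·-6 + 1·-3 + -3·-2 = -43
  a_7 = 2·-43 + 3·-14 + 1·-6 + -3·-3 = -125
  a_8 = 2·-125 + 3·-43 + 1·-14 + -3·-6 = -375
  a_9 = 2·-375 + 3·-125 + 1·-43 + -3·-14 = -1126
  a_10 = 2·-1126 + 3·-375 + 1·-125 + -3·-43 = -3373
  a_11 = 2·-3373 + 3·-1126 + 1·-375 + -3·-125 = -10124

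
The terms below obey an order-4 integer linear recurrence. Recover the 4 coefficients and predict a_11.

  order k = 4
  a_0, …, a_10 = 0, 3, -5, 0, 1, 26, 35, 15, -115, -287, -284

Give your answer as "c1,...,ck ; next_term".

2,-2,-3,3 ; 396

  a_4 = 2·0 + -2·-5 + -3·3 + 3·0 = 1
  a_5 = 2·1 + -2·0 + -3·-5 + 3·3 = 26
  a_6 = 2·26 + -2·1 + -3·0 + 3·-5 = 35
  a_7 = 2·35 + -2·26 + -3·1 + 3·0 = 15
  a_8 = 2·15 + -2·35 + -3·26 + 3·1 = -115
  a_9 = 2·-115 + -2·15 + -3·35 + 3·26 = -287
  a_10 = 2·-287 + -2·-115 + -3·15 + 3·35 = -284
  a_11 = 2·-284 + -2·-287 + -3·-115 + 3·15 = 396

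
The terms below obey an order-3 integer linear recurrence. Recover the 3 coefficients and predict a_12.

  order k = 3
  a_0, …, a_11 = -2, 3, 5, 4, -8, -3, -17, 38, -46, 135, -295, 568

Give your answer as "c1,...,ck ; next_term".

-1,1,-3 ; -1268

  a_3 = -1·5 + 1·3 + -3·-2 = 4
  a_4 = -1·4 + 1·5 + -3·3 = -8
  a_5 = -1·-8 + 1·4 + -3·5 = -3
  a_6 = -1·-3 + 1·-8 + -3·4 = -17
  a_7 = -1·-17 + 1·-3 + -3·-8 = 38
  a_8 = -1·38 + 1·-17 + -3·-3 = -46
  a_9 = -1·-46 + 1·38 + -3·-17 = 135
  a_10 = -1·135 + 1·-46 + -3·38 = -295
  a_11 = -1·-295 + 1·135 + -3·-46 = 568
  a_12 = -1·568 + 1·-295 + -3·135 = -1268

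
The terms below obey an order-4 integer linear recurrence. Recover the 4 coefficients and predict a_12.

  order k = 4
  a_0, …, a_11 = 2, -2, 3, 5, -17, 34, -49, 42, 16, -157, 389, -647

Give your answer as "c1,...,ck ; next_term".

  a_4 = -2·5 + -1·3 + 1·-2 + -1·2 = -17
  a_5 = -2·-17 + -1·5 + 1·3 + -1·-2 = 34
  a_6 = -2·34 + -1·-17 + 1·5 + -1·3 = -49
  a_7 = -2·-49 + -1·34 + 1·-17 + -1·5 = 42
  a_8 = -2·42 + -1·-49 + 1·34 + -1·-17 = 16
  a_9 = -2·16 + -1·42 + 1·-49 + -1·34 = -157
  a_10 = -2·-157 + -1·16 + 1·42 + -1·-49 = 389
  a_11 = -2·389 + -1·-157 + 1·16 + -1·42 = -647
  a_12 = -2·-647 + -1·389 + 1·-157 + -1·16 = 732

-2,-1,1,-1 ; 732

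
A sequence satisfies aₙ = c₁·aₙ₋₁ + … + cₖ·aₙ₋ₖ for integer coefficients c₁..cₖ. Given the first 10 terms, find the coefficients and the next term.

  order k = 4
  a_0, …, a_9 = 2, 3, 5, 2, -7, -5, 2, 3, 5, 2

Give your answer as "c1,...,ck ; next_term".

0,-1,0,-1 ; -7

  a_4 = 0·2 + -1·5 + 0·3 + -1·2 = -7
  a_5 = 0·-7 + -1·2 + 0·5 + -1·3 = -5
  a_6 = 0·-5 + -1·-7 + 0·2 + -1·5 = 2
  a_7 = 0·2 + -1·-5 + 0·-7 + -1·2 = 3
  a_8 = 0·3 + -1·2 + 0·-5 + -1·-7 = 5
  a_9 = 0·5 + -1·3 + 0·2 + -1·-5 = 2
  a_10 = 0·2 + -1·5 + 0·3 + -1·2 = -7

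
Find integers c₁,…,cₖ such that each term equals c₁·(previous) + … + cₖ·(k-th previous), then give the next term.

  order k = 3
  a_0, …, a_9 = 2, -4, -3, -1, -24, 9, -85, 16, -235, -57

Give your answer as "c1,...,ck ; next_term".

-1,3,4 ; -584

  a_3 = -1·-3 + 3·-4 + 4·2 = -1
  a_4 = -1·-1 + 3·-3 + 4·-4 = -24
  a_5 = -1·-24 + 3·-1 + 4·-3 = 9
  a_6 = -1·9 + 3·-24 + 4·-1 = -85
  a_7 = -1·-85 + 3·9 + 4·-24 = 16
  a_8 = -1·16 + 3·-85 + 4·9 = -235
  a_9 = -1·-235 + 3·16 + 4·-85 = -57
  a_10 = -1·-57 + 3·-235 + 4·16 = -584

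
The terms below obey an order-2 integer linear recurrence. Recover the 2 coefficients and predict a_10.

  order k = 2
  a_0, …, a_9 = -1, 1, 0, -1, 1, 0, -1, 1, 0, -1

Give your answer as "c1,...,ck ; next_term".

  a_2 = -1·1 + -1·-1 = 0
  a_3 = -1·0 + -1·1 = -1
  a_4 = -1·-1 + -1·0 = 1
  a_5 = -1·1 + -1·-1 = 0
  a_6 = -1·0 + -1·1 = -1
  a_7 = -1·-1 + -1·0 = 1
  a_8 = -1·1 + -1·-1 = 0
  a_9 = -1·0 + -1·1 = -1
  a_10 = -1·-1 + -1·0 = 1

-1,-1 ; 1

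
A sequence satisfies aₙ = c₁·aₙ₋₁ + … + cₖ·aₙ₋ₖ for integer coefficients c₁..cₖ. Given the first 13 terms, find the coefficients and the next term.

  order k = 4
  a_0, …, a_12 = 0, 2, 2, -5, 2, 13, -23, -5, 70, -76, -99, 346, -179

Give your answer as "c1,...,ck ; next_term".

  a_4 = -2·-5 + -3·2 + -1·2 + 2·0 = 2
  a_5 = -2·2 + -3·-5 + -1·2 + 2·2 = 13
  a_6 = -2·13 + -3·2 + -1·-5 + 2·2 = -23
  a_7 = -2·-23 + -3·13 + -1·2 + 2·-5 = -5
  a_8 = -2·-5 + -3·-23 + -1·13 + 2·2 = 70
  a_9 = -2·70 + -3·-5 + -1·-23 + 2·13 = -76
  a_10 = -2·-76 + -3·70 + -1·-5 + 2·-23 = -99
  a_11 = -2·-99 + -3·-76 + -1·70 + 2·-5 = 346
  a_12 = -2·346 + -3·-99 + -1·-76 + 2·70 = -179
  a_13 = -2·-179 + -3·346 + -1·-99 + 2·-76 = -733

-2,-3,-1,2 ; -733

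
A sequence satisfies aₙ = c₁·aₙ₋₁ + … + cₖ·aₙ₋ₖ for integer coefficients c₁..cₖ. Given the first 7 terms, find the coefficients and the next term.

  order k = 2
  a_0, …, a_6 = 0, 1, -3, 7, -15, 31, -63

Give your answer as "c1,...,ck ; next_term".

-3,-2 ; 127

  a_2 = -3·1 + -2·0 = -3
  a_3 = -3·-3 + -2·1 = 7
  a_4 = -3·7 + -2·-3 = -15
  a_5 = -3·-15 + -2·7 = 31
  a_6 = -3·31 + -2·-15 = -63
  a_7 = -3·-63 + -2·31 = 127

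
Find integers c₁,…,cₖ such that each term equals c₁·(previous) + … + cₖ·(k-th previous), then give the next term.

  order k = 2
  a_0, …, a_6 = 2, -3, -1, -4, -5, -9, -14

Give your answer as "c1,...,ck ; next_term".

  a_2 = 1·-3 + 1·2 = -1
  a_3 = 1·-1 + 1·-3 = -4
  a_4 = 1·-4 + 1·-1 = -5
  a_5 = 1·-5 + 1·-4 = -9
  a_6 = 1·-9 + 1·-5 = -14
  a_7 = 1·-14 + 1·-9 = -23

1,1 ; -23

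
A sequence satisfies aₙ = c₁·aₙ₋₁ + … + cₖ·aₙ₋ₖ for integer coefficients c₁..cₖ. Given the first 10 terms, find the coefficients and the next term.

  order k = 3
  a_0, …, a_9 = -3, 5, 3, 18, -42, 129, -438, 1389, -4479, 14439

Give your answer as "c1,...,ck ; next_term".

-2,3,-3 ; -46482

  a_3 = -2·3 + 3·5 + -3·-3 = 18
  a_4 = -2·18 + 3·3 + -3·5 = -42
  a_5 = -2·-42 + 3·18 + -3·3 = 129
  a_6 = -2·129 + 3·-42 + -3·18 = -438
  a_7 = -2·-438 + 3·129 + -3·-42 = 1389
  a_8 = -2·1389 + 3·-438 + -3·129 = -4479
  a_9 = -2·-4479 + 3·1389 + -3·-438 = 14439
  a_10 = -2·14439 + 3·-4479 + -3·1389 = -46482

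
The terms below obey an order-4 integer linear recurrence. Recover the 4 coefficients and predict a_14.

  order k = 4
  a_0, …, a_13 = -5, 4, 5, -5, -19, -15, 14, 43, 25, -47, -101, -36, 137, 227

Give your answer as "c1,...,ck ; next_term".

  a_4 = 1·-5 + -1·5 + -1·4 + 1·-5 = -19
  a_5 = 1·-19 + -1·-5 + -1·5 + 1·4 = -15
  a_6 = 1·-15 + -1·-19 + -1·-5 + 1·5 = 14
  a_7 = 1·14 + -1·-15 + -1·-19 + 1·-5 = 43
  a_8 = 1·43 + -1·14 + -1·-15 + 1·-19 = 25
  a_9 = 1·25 + -1·43 + -1·14 + 1·-15 = -47
  a_10 = 1·-47 + -1·25 + -1·43 + 1·14 = -101
  a_11 = 1·-101 + -1·-47 + -1·25 + 1·43 = -36
  a_12 = 1·-36 + -1·-101 + -1·-47 + 1·25 = 137
  a_13 = 1·137 + -1·-36 + -1·-101 + 1·-47 = 227
  a_14 = 1·227 + -1·137 + -1·-36 + 1·-101 = 25

1,-1,-1,1 ; 25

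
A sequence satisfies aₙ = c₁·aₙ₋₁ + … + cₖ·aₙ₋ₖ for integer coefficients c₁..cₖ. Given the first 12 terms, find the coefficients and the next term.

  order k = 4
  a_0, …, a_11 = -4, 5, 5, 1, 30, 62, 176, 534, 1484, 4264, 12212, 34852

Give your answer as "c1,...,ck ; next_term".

2,2,2,-2 ; 99688

  a_4 = 2·1 + 2·5 + 2·5 + -2·-4 = 30
  a_5 = 2·30 + 2·1 + 2·5 + -2·5 = 62
  a_6 = 2·62 + 2·30 + 2·1 + -2·5 = 176
  a_7 = 2·176 + 2·62 + 2·30 + -2·1 = 534
  a_8 = 2·534 + 2·176 + 2·62 + -2·30 = 1484
  a_9 = 2·1484 + 2·534 + 2·176 + -2·62 = 4264
  a_10 = 2·4264 + 2·1484 + 2·534 + -2·176 = 12212
  a_11 = 2·12212 + 2·4264 + 2·1484 + -2·534 = 34852
  a_12 = 2·34852 + 2·12212 + 2·4264 + -2·1484 = 99688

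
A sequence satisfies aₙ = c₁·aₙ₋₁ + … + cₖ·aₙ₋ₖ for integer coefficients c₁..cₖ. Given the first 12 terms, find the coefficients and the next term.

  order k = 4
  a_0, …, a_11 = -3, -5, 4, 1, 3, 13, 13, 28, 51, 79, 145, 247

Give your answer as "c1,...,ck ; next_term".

1,1,1,-1 ; 420

  a_4 = 1·1 + 1·4 + 1·-5 + -1·-3 = 3
  a_5 = 1·3 + 1·1 + 1·4 + -1·-5 = 13
  a_6 = 1·13 + 1·3 + 1·1 + -1·4 = 13
  a_7 = 1·13 + 1·13 + 1·3 + -1·1 = 28
  a_8 = 1·28 + 1·13 + 1·13 + -1·3 = 51
  a_9 = 1·51 + 1·28 + 1·13 + -1·13 = 79
  a_10 = 1·79 + 1·51 + 1·28 + -1·13 = 145
  a_11 = 1·145 + 1·79 + 1·51 + -1·28 = 247
  a_12 = 1·247 + 1·145 + 1·79 + -1·51 = 420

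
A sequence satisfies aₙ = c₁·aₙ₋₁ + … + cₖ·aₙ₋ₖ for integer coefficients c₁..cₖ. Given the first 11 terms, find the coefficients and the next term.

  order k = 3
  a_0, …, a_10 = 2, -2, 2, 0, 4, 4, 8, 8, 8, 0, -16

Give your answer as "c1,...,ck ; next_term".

  a_3 = 2·2 + 0·-2 + -2·2 = 0
  a_4 = 2·0 + 0·2 + -2·-2 = 4
  a_5 = 2·4 + 0·0 + -2·2 = 4
  a_6 = 2·4 + 0·4 + -2·0 = 8
  a_7 = 2·8 + 0·4 + -2·4 = 8
  a_8 = 2·8 + 0·8 + -2·4 = 8
  a_9 = 2·8 + 0·8 + -2·8 = 0
  a_10 = 2·0 + 0·8 + -2·8 = -16
  a_11 = 2·-16 + 0·0 + -2·8 = -48

2,0,-2 ; -48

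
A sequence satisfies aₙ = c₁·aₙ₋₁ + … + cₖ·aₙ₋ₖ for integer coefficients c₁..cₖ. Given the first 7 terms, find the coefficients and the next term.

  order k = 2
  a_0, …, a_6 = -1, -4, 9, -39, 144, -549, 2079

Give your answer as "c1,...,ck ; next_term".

  a_2 = -3·-4 + 3·-1 = 9
  a_3 = -3·9 + 3·-4 = -39
  a_4 = -3·-39 + 3·9 = 144
  a_5 = -3·144 + 3·-39 = -549
  a_6 = -3·-549 + 3·144 = 2079
  a_7 = -3·2079 + 3·-549 = -7884

-3,3 ; -7884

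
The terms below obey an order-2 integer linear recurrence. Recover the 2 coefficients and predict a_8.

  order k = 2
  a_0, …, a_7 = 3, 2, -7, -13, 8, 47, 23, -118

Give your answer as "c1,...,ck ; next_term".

1,-3 ; -187

  a_2 = 1·2 + -3·3 = -7
  a_3 = 1·-7 + -3·2 = -13
  a_4 = 1·-13 + -3·-7 = 8
  a_5 = 1·8 + -3·-13 = 47
  a_6 = 1·47 + -3·8 = 23
  a_7 = 1·23 + -3·47 = -118
  a_8 = 1·-118 + -3·23 = -187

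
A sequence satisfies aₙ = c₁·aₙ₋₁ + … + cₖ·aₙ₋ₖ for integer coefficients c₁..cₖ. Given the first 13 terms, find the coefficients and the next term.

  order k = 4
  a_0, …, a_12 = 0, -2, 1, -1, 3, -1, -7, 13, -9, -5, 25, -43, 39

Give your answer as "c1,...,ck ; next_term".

  a_4 = -2·-1 + -3·1 + -2·-2 + -2·0 = 3
  a_5 = -2·3 + -3·-1 + -2·1 + -2·-2 = -1
  a_6 = -2·-1 + -3·3 + -2·-1 + -2·1 = -7
  a_7 = -2·-7 + -3·-1 + -2·3 + -2·-1 = 13
  a_8 = -2·13 + -3·-7 + -2·-1 + -2·3 = -9
  a_9 = -2·-9 + -3·13 + -2·-7 + -2·-1 = -5
  a_10 = -2·-5 + -3·-9 + -2·13 + -2·-7 = 25
  a_11 = -2·25 + -3·-5 + -2·-9 + -2·13 = -43
  a_12 = -2·-43 + -3·25 + -2·-5 + -2·-9 = 39
  a_13 = -2·39 + -3·-43 + -2·25 + -2·-5 = 11

-2,-3,-2,-2 ; 11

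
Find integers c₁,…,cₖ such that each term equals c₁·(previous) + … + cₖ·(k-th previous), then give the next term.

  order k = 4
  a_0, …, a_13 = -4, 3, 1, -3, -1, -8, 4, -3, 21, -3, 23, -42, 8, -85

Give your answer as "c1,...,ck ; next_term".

0,1,-2,-1 ; 69

  a_4 = 0·-3 + 1·1 + -2·3 + -1·-4 = -1
  a_5 = 0·-1 + 1·-3 + -2·1 + -1·3 = -8
  a_6 = 0·-8 + 1·-1 + -2·-3 + -1·1 = 4
  a_7 = 0·4 + 1·-8 + -2·-1 + -1·-3 = -3
  a_8 = 0·-3 + 1·4 + -2·-8 + -1·-1 = 21
  a_9 = 0·21 + 1·-3 + -2·4 + -1·-8 = -3
  a_10 = 0·-3 + 1·21 + -2·-3 + -1·4 = 23
  a_11 = 0·23 + 1·-3 + -2·21 + -1·-3 = -42
  a_12 = 0·-42 + 1·23 + -2·-3 + -1·21 = 8
  a_13 = 0·8 + 1·-42 + -2·23 + -1·-3 = -85
  a_14 = 0·-85 + 1·8 + -2·-42 + -1·23 = 69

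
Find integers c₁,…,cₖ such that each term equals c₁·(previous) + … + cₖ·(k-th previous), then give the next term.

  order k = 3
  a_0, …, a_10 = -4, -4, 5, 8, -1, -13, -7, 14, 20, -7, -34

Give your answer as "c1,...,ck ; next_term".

0,-1,-1 ; -13

  a_3 = 0·5 + -1·-4 + -1·-4 = 8
  a_4 = 0·8 + -1·5 + -1·-4 = -1
  a_5 = 0·-1 + -1·8 + -1·5 = -13
  a_6 = 0·-13 + -1·-1 + -1·8 = -7
  a_7 = 0·-7 + -1·-13 + -1·-1 = 14
  a_8 = 0·14 + -1·-7 + -1·-13 = 20
  a_9 = 0·20 + -1·14 + -1·-7 = -7
  a_10 = 0·-7 + -1·20 + -1·14 = -34
  a_11 = 0·-34 + -1·-7 + -1·20 = -13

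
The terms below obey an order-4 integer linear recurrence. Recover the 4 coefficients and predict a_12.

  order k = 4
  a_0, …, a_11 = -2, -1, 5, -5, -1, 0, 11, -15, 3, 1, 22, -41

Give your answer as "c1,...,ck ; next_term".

  a_4 = -1·-5 + -1·5 + -1·-1 + 1·-2 = -1
  a_5 = -1·-1 + -1·-5 + -1·5 + 1·-1 = 0
  a_6 = -1·0 + -1·-1 + -1·-5 + 1·5 = 11
  a_7 = -1·11 + -1·0 + -1·-1 + 1·-5 = -15
  a_8 = -1·-15 + -1·11 + -1·0 + 1·-1 = 3
  a_9 = -1·3 + -1·-15 + -1·11 + 1·0 = 1
  a_10 = -1·1 + -1·3 + -1·-15 + 1·11 = 22
  a_11 = -1·22 + -1·1 + -1·3 + 1·-15 = -41
  a_12 = -1·-41 + -1·22 + -1·1 + 1·3 = 21

-1,-1,-1,1 ; 21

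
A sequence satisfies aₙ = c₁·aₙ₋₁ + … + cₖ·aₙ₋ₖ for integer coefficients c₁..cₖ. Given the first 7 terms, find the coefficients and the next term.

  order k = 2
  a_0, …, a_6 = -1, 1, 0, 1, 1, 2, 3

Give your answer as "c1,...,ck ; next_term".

1,1 ; 5

  a_2 = 1·1 + 1·-1 = 0
  a_3 = 1·0 + 1·1 = 1
  a_4 = 1·1 + 1·0 = 1
  a_5 = 1·1 + 1·1 = 2
  a_6 = 1·2 + 1·1 = 3
  a_7 = 1·3 + 1·2 = 5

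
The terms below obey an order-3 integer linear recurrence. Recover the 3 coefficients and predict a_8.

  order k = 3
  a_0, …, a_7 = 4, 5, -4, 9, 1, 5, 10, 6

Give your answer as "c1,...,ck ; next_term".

  a_3 = 0·-4 + 1·5 + 1·4 = 9
  a_4 = 0·9 + 1·-4 + 1·5 = 1
  a_5 = 0·1 + 1·9 + 1·-4 = 5
  a_6 = 0·5 + 1·1 + 1·9 = 10
  a_7 = 0·10 + 1·5 + 1·1 = 6
  a_8 = 0·6 + 1·10 + 1·5 = 15

0,1,1 ; 15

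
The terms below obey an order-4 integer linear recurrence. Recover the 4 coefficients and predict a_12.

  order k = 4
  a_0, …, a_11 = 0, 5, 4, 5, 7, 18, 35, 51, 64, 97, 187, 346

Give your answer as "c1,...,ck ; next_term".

2,-2,1,2 ; 543

  a_4 = 2·5 + -2·4 + 1·5 + 2·0 = 7
  a_5 = 2·7 + -2·5 + 1·4 + 2·5 = 18
  a_6 = 2·18 + -2·7 + 1·5 + 2·4 = 35
  a_7 = 2·35 + -2·18 + 1·7 + 2·5 = 51
  a_8 = 2·51 + -2·35 + 1·18 + 2·7 = 64
  a_9 = 2·64 + -2·51 + 1·35 + 2·18 = 97
  a_10 = 2·97 + -2·64 + 1·51 + 2·35 = 187
  a_11 = 2·187 + -2·97 + 1·64 + 2·51 = 346
  a_12 = 2·346 + -2·187 + 1·97 + 2·64 = 543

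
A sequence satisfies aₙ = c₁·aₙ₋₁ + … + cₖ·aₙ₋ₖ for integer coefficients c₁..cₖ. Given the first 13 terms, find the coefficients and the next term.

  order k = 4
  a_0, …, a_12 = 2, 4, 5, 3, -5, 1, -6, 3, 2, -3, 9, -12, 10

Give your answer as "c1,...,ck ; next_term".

  a_4 = -1·3 + 0·5 + 0·4 + -1·2 = -5
  a_5 = -1·-5 + 0·3 + 0·5 + -1·4 = 1
  a_6 = -1·1 + 0·-5 + 0·3 + -1·5 = -6
  a_7 = -1·-6 + 0·1 + 0·-5 + -1·3 = 3
  a_8 = -1·3 + 0·-6 + 0·1 + -1·-5 = 2
  a_9 = -1·2 + 0·3 + 0·-6 + -1·1 = -3
  a_10 = -1·-3 + 0·2 + 0·3 + -1·-6 = 9
  a_11 = -1·9 + 0·-3 + 0·2 + -1·3 = -12
  a_12 = -1·-12 + 0·9 + 0·-3 + -1·2 = 10
  a_13 = -1·10 + 0·-12 + 0·9 + -1·-3 = -7

-1,0,0,-1 ; -7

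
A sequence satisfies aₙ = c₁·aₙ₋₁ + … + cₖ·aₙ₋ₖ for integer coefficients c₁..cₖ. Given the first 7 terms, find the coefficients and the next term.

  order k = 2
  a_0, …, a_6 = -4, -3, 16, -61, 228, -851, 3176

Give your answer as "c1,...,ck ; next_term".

-4,-1 ; -11853

  a_2 = -4·-3 + -1·-4 = 16
  a_3 = -4·16 + -1·-3 = -61
  a_4 = -4·-61 + -1·16 = 228
  a_5 = -4·228 + -1·-61 = -851
  a_6 = -4·-851 + -1·228 = 3176
  a_7 = -4·3176 + -1·-851 = -11853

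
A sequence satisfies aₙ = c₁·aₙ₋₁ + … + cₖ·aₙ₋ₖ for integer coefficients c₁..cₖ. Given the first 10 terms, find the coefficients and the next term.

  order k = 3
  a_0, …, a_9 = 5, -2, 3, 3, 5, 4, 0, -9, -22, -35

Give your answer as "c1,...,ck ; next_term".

2,-1,-1 ; -39

  a_3 = 2·3 + -1·-2 + -1·5 = 3
  a_4 = 2·3 + -1·3 + -1·-2 = 5
  a_5 = 2·5 + -1·3 + -1·3 = 4
  a_6 = 2·4 + -1·5 + -1·3 = 0
  a_7 = 2·0 + -1·4 + -1·5 = -9
  a_8 = 2·-9 + -1·0 + -1·4 = -22
  a_9 = 2·-22 + -1·-9 + -1·0 = -35
  a_10 = 2·-35 + -1·-22 + -1·-9 = -39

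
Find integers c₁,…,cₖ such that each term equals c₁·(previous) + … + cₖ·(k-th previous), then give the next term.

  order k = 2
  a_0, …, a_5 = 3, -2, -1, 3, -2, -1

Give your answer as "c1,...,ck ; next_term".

-1,-1 ; 3

  a_2 = -1·-2 + -1·3 = -1
  a_3 = -1·-1 + -1·-2 = 3
  a_4 = -1·3 + -1·-1 = -2
  a_5 = -1·-2 + -1·3 = -1
  a_6 = -1·-1 + -1·-2 = 3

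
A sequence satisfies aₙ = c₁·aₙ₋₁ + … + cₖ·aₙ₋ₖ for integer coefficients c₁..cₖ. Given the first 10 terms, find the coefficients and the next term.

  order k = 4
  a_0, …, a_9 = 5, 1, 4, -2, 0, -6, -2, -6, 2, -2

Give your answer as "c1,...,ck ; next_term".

  a_4 = -1·-2 + 2·4 + 0·1 + -2·5 = 0
  a_5 = -1·0 + 2·-2 + 0·4 + -2·1 = -6
  a_6 = -1·-6 + 2·0 + 0·-2 + -2·4 = -2
  a_7 = -1·-2 + 2·-6 + 0·0 + -2·-2 = -6
  a_8 = -1·-6 + 2·-2 + 0·-6 + -2·0 = 2
  a_9 = -1·2 + 2·-6 + 0·-2 + -2·-6 = -2
  a_10 = -1·-2 + 2·2 + 0·-6 + -2·-2 = 10

-1,2,0,-2 ; 10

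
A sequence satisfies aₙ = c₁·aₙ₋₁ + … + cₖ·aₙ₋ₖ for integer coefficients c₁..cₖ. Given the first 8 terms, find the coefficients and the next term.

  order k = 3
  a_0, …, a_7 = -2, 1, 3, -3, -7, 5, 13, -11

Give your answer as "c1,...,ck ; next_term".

  a_3 = 1·3 + -2·1 + 2·-2 = -3
  a_4 = 1·-3 + -2·3 + 2·1 = -7
  a_5 = 1·-7 + -2·-3 + 2·3 = 5
  a_6 = 1·5 + -2·-7 + 2·-3 = 13
  a_7 = 1·13 + -2·5 + 2·-7 = -11
  a_8 = 1·-11 + -2·13 + 2·5 = -27

1,-2,2 ; -27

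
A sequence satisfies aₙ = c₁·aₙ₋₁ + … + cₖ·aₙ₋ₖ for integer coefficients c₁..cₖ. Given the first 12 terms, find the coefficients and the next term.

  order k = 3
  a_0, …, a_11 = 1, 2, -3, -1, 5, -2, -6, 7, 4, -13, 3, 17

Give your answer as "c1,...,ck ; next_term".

  a_3 = 0·-3 + -1·2 + 1·1 = -1
  a_4 = 0·-1 + -1·-3 + 1·2 = 5
  a_5 = 0·5 + -1·-1 + 1·-3 = -2
  a_6 = 0·-2 + -1·5 + 1·-1 = -6
  a_7 = 0·-6 + -1·-2 + 1·5 = 7
  a_8 = 0·7 + -1·-6 + 1·-2 = 4
  a_9 = 0·4 + -1·7 + 1·-6 = -13
  a_10 = 0·-13 + -1·4 + 1·7 = 3
  a_11 = 0·3 + -1·-13 + 1·4 = 17
  a_12 = 0·17 + -1·3 + 1·-13 = -16

0,-1,1 ; -16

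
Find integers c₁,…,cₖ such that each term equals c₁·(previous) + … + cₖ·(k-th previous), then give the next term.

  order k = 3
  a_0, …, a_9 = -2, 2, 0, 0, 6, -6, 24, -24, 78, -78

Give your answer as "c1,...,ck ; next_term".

-1,3,3 ; 240

  a_3 = -1·0 + 3·2 + 3·-2 = 0
  a_4 = -1·0 + 3·0 + 3·2 = 6
  a_5 = -1·6 + 3·0 + 3·0 = -6
  a_6 = -1·-6 + 3·6 + 3·0 = 24
  a_7 = -1·24 + 3·-6 + 3·6 = -24
  a_8 = -1·-24 + 3·24 + 3·-6 = 78
  a_9 = -1·78 + 3·-24 + 3·24 = -78
  a_10 = -1·-78 + 3·78 + 3·-24 = 240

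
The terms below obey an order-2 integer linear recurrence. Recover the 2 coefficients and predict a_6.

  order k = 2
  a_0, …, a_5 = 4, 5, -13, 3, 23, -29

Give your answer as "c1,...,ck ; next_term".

-1,-2 ; -17

  a_2 = -1·5 + -2·4 = -13
  a_3 = -1·-13 + -2·5 = 3
  a_4 = -1·3 + -2·-13 = 23
  a_5 = -1·23 + -2·3 = -29
  a_6 = -1·-29 + -2·23 = -17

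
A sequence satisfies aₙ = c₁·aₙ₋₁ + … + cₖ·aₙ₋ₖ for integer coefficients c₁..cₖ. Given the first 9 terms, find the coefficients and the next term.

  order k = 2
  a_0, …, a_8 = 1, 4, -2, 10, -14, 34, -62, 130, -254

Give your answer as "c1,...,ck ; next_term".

-1,2 ; 514

  a_2 = -1·4 + 2·1 = -2
  a_3 = -1·-2 + 2·4 = 10
  a_4 = -1·10 + 2·-2 = -14
  a_5 = -1·-14 + 2·10 = 34
  a_6 = -1·34 + 2·-14 = -62
  a_7 = -1·-62 + 2·34 = 130
  a_8 = -1·130 + 2·-62 = -254
  a_9 = -1·-254 + 2·130 = 514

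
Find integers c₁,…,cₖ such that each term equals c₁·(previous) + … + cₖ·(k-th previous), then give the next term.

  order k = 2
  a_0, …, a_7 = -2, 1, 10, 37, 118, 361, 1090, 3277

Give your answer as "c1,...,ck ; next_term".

4,-3 ; 9838

  a_2 = 4·1 + -3·-2 = 10
  a_3 = 4·10 + -3·1 = 37
  a_4 = 4·37 + -3·10 = 118
  a_5 = 4·118 + -3·37 = 361
  a_6 = 4·361 + -3·118 = 1090
  a_7 = 4·1090 + -3·361 = 3277
  a_8 = 4·3277 + -3·1090 = 9838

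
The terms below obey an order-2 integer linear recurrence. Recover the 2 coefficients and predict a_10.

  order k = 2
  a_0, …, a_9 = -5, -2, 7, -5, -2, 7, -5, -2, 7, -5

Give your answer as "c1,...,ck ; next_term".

  a_2 = -1·-2 + -1·-5 = 7
  a_3 = -1·7 + -1·-2 = -5
  a_4 = -1·-5 + -1·7 = -2
  a_5 = -1·-2 + -1·-5 = 7
  a_6 = -1·7 + -1·-2 = -5
  a_7 = -1·-5 + -1·7 = -2
  a_8 = -1·-2 + -1·-5 = 7
  a_9 = -1·7 + -1·-2 = -5
  a_10 = -1·-5 + -1·7 = -2

-1,-1 ; -2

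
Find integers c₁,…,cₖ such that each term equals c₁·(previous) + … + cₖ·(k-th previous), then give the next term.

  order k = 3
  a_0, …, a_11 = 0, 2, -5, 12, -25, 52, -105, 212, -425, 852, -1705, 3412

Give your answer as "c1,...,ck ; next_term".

-2,1,2 ; -6825

  a_3 = -2·-5 + 1·2 + 2·0 = 12
  a_4 = -2·12 + 1·-5 + 2·2 = -25
  a_5 = -2·-25 + 1·12 + 2·-5 = 52
  a_6 = -2·52 + 1·-25 + 2·12 = -105
  a_7 = -2·-105 + 1·52 + 2·-25 = 212
  a_8 = -2·212 + 1·-105 + 2·52 = -425
  a_9 = -2·-425 + 1·212 + 2·-105 = 852
  a_10 = -2·852 + 1·-425 + 2·212 = -1705
  a_11 = -2·-1705 + 1·852 + 2·-425 = 3412
  a_12 = -2·3412 + 1·-1705 + 2·852 = -6825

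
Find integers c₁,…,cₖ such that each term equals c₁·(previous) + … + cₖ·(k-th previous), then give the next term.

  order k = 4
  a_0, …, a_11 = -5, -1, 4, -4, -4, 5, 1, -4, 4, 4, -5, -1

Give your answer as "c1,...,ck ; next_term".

  a_4 = 1·-4 + -1·4 + 1·-1 + -1·-5 = -4
  a_5 = 1·-4 + -1·-4 + 1·4 + -1·-1 = 5
  a_6 = 1·5 + -1·-4 + 1·-4 + -1·4 = 1
  a_7 = 1·1 + -1·5 + 1·-4 + -1·-4 = -4
  a_8 = 1·-4 + -1·1 + 1·5 + -1·-4 = 4
  a_9 = 1·4 + -1·-4 + 1·1 + -1·5 = 4
  a_10 = 1·4 + -1·4 + 1·-4 + -1·1 = -5
  a_11 = 1·-5 + -1·4 + 1·4 + -1·-4 = -1
  a_12 = 1·-1 + -1·-5 + 1·4 + -1·4 = 4

1,-1,1,-1 ; 4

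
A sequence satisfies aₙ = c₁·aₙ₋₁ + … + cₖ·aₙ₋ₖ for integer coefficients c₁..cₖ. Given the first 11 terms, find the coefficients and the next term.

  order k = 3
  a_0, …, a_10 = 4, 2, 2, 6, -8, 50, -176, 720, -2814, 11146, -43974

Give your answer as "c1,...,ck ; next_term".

-3,4,1 ; 173692

  a_3 = -3·2 + 4·2 + 1·4 = 6
  a_4 = -3·6 + 4·2 + 1·2 = -8
  a_5 = -3·-8 + 4·6 + 1·2 = 50
  a_6 = -3·50 + 4·-8 + 1·6 = -176
  a_7 = -3·-176 + 4·50 + 1·-8 = 720
  a_8 = -3·720 + 4·-176 + 1·50 = -2814
  a_9 = -3·-2814 + 4·720 + 1·-176 = 11146
  a_10 = -3·11146 + 4·-2814 + 1·720 = -43974
  a_11 = -3·-43974 + 4·11146 + 1·-2814 = 173692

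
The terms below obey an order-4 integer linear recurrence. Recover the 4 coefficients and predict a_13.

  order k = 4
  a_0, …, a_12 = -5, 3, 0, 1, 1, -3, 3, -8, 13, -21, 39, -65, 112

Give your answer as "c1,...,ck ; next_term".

-1,1,-1,-1 ; -195

  a_4 = -1·1 + 1·0 + -1·3 + -1·-5 = 1
  a_5 = -1·1 + 1·1 + -1·0 + -1·3 = -3
  a_6 = -1·-3 + 1·1 + -1·1 + -1·0 = 3
  a_7 = -1·3 + 1·-3 + -1·1 + -1·1 = -8
  a_8 = -1·-8 + 1·3 + -1·-3 + -1·1 = 13
  a_9 = -1·13 + 1·-8 + -1·3 + -1·-3 = -21
  a_10 = -1·-21 + 1·13 + -1·-8 + -1·3 = 39
  a_11 = -1·39 + 1·-21 + -1·13 + -1·-8 = -65
  a_12 = -1·-65 + 1·39 + -1·-21 + -1·13 = 112
  a_13 = -1·112 + 1·-65 + -1·39 + -1·-21 = -195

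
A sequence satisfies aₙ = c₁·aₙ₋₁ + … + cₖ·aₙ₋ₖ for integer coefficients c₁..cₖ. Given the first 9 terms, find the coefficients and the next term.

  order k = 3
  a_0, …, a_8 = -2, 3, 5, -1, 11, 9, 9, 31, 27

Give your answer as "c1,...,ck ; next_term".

  a_3 = 0·5 + 1·3 + 2·-2 = -1
  a_4 = 0·-1 + 1·5 + 2·3 = 11
  a_5 = 0·11 + 1·-1 + 2·5 = 9
  a_6 = 0·9 + 1·11 + 2·-1 = 9
  a_7 = 0·9 + 1·9 + 2·11 = 31
  a_8 = 0·31 + 1·9 + 2·9 = 27
  a_9 = 0·27 + 1·31 + 2·9 = 49

0,1,2 ; 49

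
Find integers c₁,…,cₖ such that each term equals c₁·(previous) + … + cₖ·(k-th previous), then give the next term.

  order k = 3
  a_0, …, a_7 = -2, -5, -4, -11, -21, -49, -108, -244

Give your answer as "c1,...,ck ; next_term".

  a_3 = 2·-4 + 1·-5 + -1·-2 = -11
  a_4 = 2·-11 + 1·-4 + -1·-5 = -21
  a_5 = 2·-21 + 1·-11 + -1·-4 = -49
  a_6 = 2·-49 + 1·-21 + -1·-11 = -108
  a_7 = 2·-108 + 1·-49 + -1·-21 = -244
  a_8 = 2·-244 + 1·-108 + -1·-49 = -547

2,1,-1 ; -547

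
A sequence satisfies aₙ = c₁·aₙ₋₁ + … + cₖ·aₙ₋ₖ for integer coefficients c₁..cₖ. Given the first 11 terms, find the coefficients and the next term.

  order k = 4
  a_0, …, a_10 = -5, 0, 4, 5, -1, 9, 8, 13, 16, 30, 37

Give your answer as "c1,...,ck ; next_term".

  a_4 = 0·5 + 1·4 + 1·0 + 1·-5 = -1
  a_5 = 0·-1 + 1·5 + 1·4 + 1·0 = 9
  a_6 = 0·9 + 1·-1 + 1·5 + 1·4 = 8
  a_7 = 0·8 + 1·9 + 1·-1 + 1·5 = 13
  a_8 = 0·13 + 1·8 + 1·9 + 1·-1 = 16
  a_9 = 0·16 + 1·13 + 1·8 + 1·9 = 30
  a_10 = 0·30 + 1·16 + 1·13 + 1·8 = 37
  a_11 = 0·37 + 1·30 + 1·16 + 1·13 = 59

0,1,1,1 ; 59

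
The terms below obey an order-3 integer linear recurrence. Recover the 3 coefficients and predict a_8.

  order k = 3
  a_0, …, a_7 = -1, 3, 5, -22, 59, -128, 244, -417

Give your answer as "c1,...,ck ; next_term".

  a_3 = -3·5 + -2·3 + 1·-1 = -22
  a_4 = -3·-22 + -2·5 + 1·3 = 59
  a_5 = -3·59 + -2·-22 + 1·5 = -128
  a_6 = -3·-128 + -2·59 + 1·-22 = 244
  a_7 = -3·244 + -2·-128 + 1·59 = -417
  a_8 = -3·-417 + -2·244 + 1·-128 = 635

-3,-2,1 ; 635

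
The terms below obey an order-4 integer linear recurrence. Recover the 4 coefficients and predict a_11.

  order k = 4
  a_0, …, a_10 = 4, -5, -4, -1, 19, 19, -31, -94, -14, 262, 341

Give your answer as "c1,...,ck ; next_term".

0,-2,-3,-1 ; -388

  a_4 = 0·-1 + -2·-4 + -3·-5 + -1·4 = 19
  a_5 = 0·19 + -2·-1 + -3·-4 + -1·-5 = 19
  a_6 = 0·19 + -2·19 + -3·-1 + -1·-4 = -31
  a_7 = 0·-31 + -2·19 + -3·19 + -1·-1 = -94
  a_8 = 0·-94 + -2·-31 + -3·19 + -1·19 = -14
  a_9 = 0·-14 + -2·-94 + -3·-31 + -1·19 = 262
  a_10 = 0·262 + -2·-14 + -3·-94 + -1·-31 = 341
  a_11 = 0·341 + -2·262 + -3·-14 + -1·-94 = -388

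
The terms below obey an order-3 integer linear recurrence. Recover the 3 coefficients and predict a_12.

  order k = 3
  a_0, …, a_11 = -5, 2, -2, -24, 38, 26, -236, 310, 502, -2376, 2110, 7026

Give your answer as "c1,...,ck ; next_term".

  a_3 = -1·-2 + -3·2 + 4·-5 = -24
  a_4 = -1·-24 + -3·-2 + 4·2 = 38
  a_5 = -1·38 + -3·-24 + 4·-2 = 26
  a_6 = -1·26 + -3·38 + 4·-24 = -236
  a_7 = -1·-236 + -3·26 + 4·38 = 310
  a_8 = -1·310 + -3·-236 + 4·26 = 502
  a_9 = -1·502 + -3·310 + 4·-236 = -2376
  a_10 = -1·-2376 + -3·502 + 4·310 = 2110
  a_11 = -1·2110 + -3·-2376 + 4·502 = 7026
  a_12 = -1·7026 + -3·2110 + 4·-2376 = -22860

-1,-3,4 ; -22860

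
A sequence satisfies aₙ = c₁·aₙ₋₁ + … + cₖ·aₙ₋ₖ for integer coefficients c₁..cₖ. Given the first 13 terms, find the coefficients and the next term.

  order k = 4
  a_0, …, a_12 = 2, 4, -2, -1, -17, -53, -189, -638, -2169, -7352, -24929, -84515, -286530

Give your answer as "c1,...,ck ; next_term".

  a_4 = 3·-1 + 2·-2 + -2·4 + -1·2 = -17
  a_5 = 3·-17 + 2·-1 + -2·-2 + -1·4 = -53
  a_6 = 3·-53 + 2·-17 + -2·-1 + -1·-2 = -189
  a_7 = 3·-189 + 2·-53 + -2·-17 + -1·-1 = -638
  a_8 = 3·-638 + 2·-189 + -2·-53 + -1·-17 = -2169
  a_9 = 3·-2169 + 2·-638 + -2·-189 + -1·-53 = -7352
  a_10 = 3·-7352 + 2·-2169 + -2·-638 + -1·-189 = -24929
  a_11 = 3·-24929 + 2·-7352 + -2·-2169 + -1·-638 = -84515
  a_12 = 3·-84515 + 2·-24929 + -2·-7352 + -1·-2169 = -286530
  a_13 = 3·-286530 + 2·-84515 + -2·-24929 + -1·-7352 = -971410

3,2,-2,-1 ; -971410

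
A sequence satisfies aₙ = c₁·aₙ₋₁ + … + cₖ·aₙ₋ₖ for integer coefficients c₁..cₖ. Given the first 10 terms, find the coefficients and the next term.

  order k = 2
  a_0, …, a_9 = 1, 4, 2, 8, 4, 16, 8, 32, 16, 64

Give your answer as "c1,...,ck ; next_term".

0,2 ; 32

  a_2 = 0·4 + 2·1 = 2
  a_3 = 0·2 + 2·4 = 8
  a_4 = 0·8 + 2·2 = 4
  a_5 = 0·4 + 2·8 = 16
  a_6 = 0·16 + 2·4 = 8
  a_7 = 0·8 + 2·16 = 32
  a_8 = 0·32 + 2·8 = 16
  a_9 = 0·16 + 2·32 = 64
  a_10 = 0·64 + 2·16 = 32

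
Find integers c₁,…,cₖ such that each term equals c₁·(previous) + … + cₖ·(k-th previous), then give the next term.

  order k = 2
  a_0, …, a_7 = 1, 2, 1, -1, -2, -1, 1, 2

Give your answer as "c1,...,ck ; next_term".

1,-1 ; 1

  a_2 = 1·2 + -1·1 = 1
  a_3 = 1·1 + -1·2 = -1
  a_4 = 1·-1 + -1·1 = -2
  a_5 = 1·-2 + -1·-1 = -1
  a_6 = 1·-1 + -1·-2 = 1
  a_7 = 1·1 + -1·-1 = 2
  a_8 = 1·2 + -1·1 = 1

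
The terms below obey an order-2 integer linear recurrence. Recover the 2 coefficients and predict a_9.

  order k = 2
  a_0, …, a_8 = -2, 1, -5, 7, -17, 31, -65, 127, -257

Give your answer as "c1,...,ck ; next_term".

  a_2 = -1·1 + 2·-2 = -5
  a_3 = -1·-5 + 2·1 = 7
  a_4 = -1·7 + 2·-5 = -17
  a_5 = -1·-17 + 2·7 = 31
  a_6 = -1·31 + 2·-17 = -65
  a_7 = -1·-65 + 2·31 = 127
  a_8 = -1·127 + 2·-65 = -257
  a_9 = -1·-257 + 2·127 = 511

-1,2 ; 511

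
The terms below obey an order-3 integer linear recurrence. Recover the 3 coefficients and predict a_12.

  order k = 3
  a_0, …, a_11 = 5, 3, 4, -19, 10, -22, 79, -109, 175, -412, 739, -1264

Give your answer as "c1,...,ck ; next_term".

  a_3 = -1·4 + 0·3 + -3·5 = -19
  a_4 = -1·-19 + 0·4 + -3·3 = 10
  a_5 = -1·10 + 0·-19 + -3·4 = -22
  a_6 = -1·-22 + 0·10 + -3·-19 = 79
  a_7 = -1·79 + 0·-22 + -3·10 = -109
  a_8 = -1·-109 + 0·79 + -3·-22 = 175
  a_9 = -1·175 + 0·-109 + -3·79 = -412
  a_10 = -1·-412 + 0·175 + -3·-109 = 739
  a_11 = -1·739 + 0·-412 + -3·175 = -1264
  a_12 = -1·-1264 + 0·739 + -3·-412 = 2500

-1,0,-3 ; 2500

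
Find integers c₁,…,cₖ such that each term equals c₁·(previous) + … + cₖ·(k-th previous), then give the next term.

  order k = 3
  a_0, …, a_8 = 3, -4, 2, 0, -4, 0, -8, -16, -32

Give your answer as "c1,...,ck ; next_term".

1,2,2 ; -80

  a_3 = 1·2 + 2·-4 + 2·3 = 0
  a_4 = 1·0 + 2·2 + 2·-4 = -4
  a_5 = 1·-4 + 2·0 + 2·2 = 0
  a_6 = 1·0 + 2·-4 + 2·0 = -8
  a_7 = 1·-8 + 2·0 + 2·-4 = -16
  a_8 = 1·-16 + 2·-8 + 2·0 = -32
  a_9 = 1·-32 + 2·-16 + 2·-8 = -80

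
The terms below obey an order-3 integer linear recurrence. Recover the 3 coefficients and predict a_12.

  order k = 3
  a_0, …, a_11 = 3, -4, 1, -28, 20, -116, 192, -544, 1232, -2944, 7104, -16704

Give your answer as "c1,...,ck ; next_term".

0,4,-4 ; 40192

  a_3 = 0·1 + 4·-4 + -4·3 = -28
  a_4 = 0·-28 + 4·1 + -4·-4 = 20
  a_5 = 0·20 + 4·-28 + -4·1 = -116
  a_6 = 0·-116 + 4·20 + -4·-28 = 192
  a_7 = 0·192 + 4·-116 + -4·20 = -544
  a_8 = 0·-544 + 4·192 + -4·-116 = 1232
  a_9 = 0·1232 + 4·-544 + -4·192 = -2944
  a_10 = 0·-2944 + 4·1232 + -4·-544 = 7104
  a_11 = 0·7104 + 4·-2944 + -4·1232 = -16704
  a_12 = 0·-16704 + 4·7104 + -4·-2944 = 40192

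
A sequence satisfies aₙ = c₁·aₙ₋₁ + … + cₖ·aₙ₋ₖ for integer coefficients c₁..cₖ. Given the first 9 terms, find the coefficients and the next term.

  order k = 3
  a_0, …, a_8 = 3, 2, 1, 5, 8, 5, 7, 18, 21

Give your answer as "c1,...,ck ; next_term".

  a_3 = 1·1 + -1·2 + 2·3 = 5
  a_4 = 1·5 + -1·1 + 2·2 = 8
  a_5 = 1·8 + -1·5 + 2·1 = 5
  a_6 = 1·5 + -1·8 + 2·5 = 7
  a_7 = 1·7 + -1·5 + 2·8 = 18
  a_8 = 1·18 + -1·7 + 2·5 = 21
  a_9 = 1·21 + -1·18 + 2·7 = 17

1,-1,2 ; 17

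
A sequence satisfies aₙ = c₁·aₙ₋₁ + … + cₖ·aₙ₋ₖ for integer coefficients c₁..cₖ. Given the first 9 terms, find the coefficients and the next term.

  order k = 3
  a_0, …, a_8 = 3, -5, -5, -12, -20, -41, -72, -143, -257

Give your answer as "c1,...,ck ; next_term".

  a_3 = 0·-5 + 3·-5 + 1·3 = -12
  a_4 = 0·-12 + 3·-5 + 1·-5 = -20
  a_5 = 0·-20 + 3·-12 + 1·-5 = -41
  a_6 = 0·-41 + 3·-20 + 1·-12 = -72
  a_7 = 0·-72 + 3·-41 + 1·-20 = -143
  a_8 = 0·-143 + 3·-72 + 1·-41 = -257
  a_9 = 0·-257 + 3·-143 + 1·-72 = -501

0,3,1 ; -501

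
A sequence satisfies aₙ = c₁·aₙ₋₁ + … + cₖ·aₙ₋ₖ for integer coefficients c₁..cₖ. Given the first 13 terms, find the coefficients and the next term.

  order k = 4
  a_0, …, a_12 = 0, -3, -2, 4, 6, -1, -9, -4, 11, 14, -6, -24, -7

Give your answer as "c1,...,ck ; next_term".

1,-1,0,1 ; 31

  a_4 = 1·4 + -1·-2 + 0·-3 + 1·0 = 6
  a_5 = 1·6 + -1·4 + 0·-2 + 1·-3 = -1
  a_6 = 1·-1 + -1·6 + 0·4 + 1·-2 = -9
  a_7 = 1·-9 + -1·-1 + 0·6 + 1·4 = -4
  a_8 = 1·-4 + -1·-9 + 0·-1 + 1·6 = 11
  a_9 = 1·11 + -1·-4 + 0·-9 + 1·-1 = 14
  a_10 = 1·14 + -1·11 + 0·-4 + 1·-9 = -6
  a_11 = 1·-6 + -1·14 + 0·11 + 1·-4 = -24
  a_12 = 1·-24 + -1·-6 + 0·14 + 1·11 = -7
  a_13 = 1·-7 + -1·-24 + 0·-6 + 1·14 = 31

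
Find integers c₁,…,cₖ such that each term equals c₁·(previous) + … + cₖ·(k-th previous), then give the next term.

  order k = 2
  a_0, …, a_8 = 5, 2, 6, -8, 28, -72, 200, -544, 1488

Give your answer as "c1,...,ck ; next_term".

  a_2 = -2·2 + 2·5 = 6
  a_3 = -2·6 + 2·2 = -8
  a_4 = -2·-8 + 2·6 = 28
  a_5 = -2·28 + 2·-8 = -72
  a_6 = -2·-72 + 2·28 = 200
  a_7 = -2·200 + 2·-72 = -544
  a_8 = -2·-544 + 2·200 = 1488
  a_9 = -2·1488 + 2·-544 = -4064

-2,2 ; -4064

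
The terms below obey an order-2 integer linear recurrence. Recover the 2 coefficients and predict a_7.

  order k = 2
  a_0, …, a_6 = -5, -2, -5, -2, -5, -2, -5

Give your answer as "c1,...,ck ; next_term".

0,1 ; -2

  a_2 = 0·-2 + 1·-5 = -5
  a_3 = 0·-5 + 1·-2 = -2
  a_4 = 0·-2 + 1·-5 = -5
  a_5 = 0·-5 + 1·-2 = -2
  a_6 = 0·-2 + 1·-5 = -5
  a_7 = 0·-5 + 1·-2 = -2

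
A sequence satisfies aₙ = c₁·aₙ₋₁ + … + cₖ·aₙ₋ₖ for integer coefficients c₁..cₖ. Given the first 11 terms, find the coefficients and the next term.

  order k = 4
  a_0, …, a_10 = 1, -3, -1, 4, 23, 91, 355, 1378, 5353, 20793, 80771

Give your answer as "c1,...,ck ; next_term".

4,0,-2,1 ; 313756

  a_4 = 4·4 + 0·-1 + -2·-3 + 1·1 = 23
  a_5 = 4·23 + 0·4 + -2·-1 + 1·-3 = 91
  a_6 = 4·91 + 0·23 + -2·4 + 1·-1 = 355
  a_7 = 4·355 + 0·91 + -2·23 + 1·4 = 1378
  a_8 = 4·1378 + 0·355 + -2·91 + 1·23 = 5353
  a_9 = 4·5353 + 0·1378 + -2·355 + 1·91 = 20793
  a_10 = 4·20793 + 0·5353 + -2·1378 + 1·355 = 80771
  a_11 = 4·80771 + 0·20793 + -2·5353 + 1·1378 = 313756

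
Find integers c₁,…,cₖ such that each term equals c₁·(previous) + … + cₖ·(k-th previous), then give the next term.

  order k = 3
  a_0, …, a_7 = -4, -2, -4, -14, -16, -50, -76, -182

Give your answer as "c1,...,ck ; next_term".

  a_3 = 0·-4 + 3·-2 + 2·-4 = -14
  a_4 = 0·-14 + 3·-4 + 2·-2 = -16
  a_5 = 0·-16 + 3·-14 + 2·-4 = -50
  a_6 = 0·-50 + 3·-16 + 2·-14 = -76
  a_7 = 0·-76 + 3·-50 + 2·-16 = -182
  a_8 = 0·-182 + 3·-76 + 2·-50 = -328

0,3,2 ; -328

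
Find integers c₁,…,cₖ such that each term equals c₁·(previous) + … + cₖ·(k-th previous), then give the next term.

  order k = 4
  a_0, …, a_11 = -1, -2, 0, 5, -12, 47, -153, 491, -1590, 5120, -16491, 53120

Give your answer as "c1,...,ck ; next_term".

-3,1,0,-3 ; -171081

  a_4 = -3·5 + 1·0 + 0·-2 + -3·-1 = -12
  a_5 = -3·-12 + 1·5 + 0·0 + -3·-2 = 47
  a_6 = -3·47 + 1·-12 + 0·5 + -3·0 = -153
  a_7 = -3·-153 + 1·47 + 0·-12 + -3·5 = 491
  a_8 = -3·491 + 1·-153 + 0·47 + -3·-12 = -1590
  a_9 = -3·-1590 + 1·491 + 0·-153 + -3·47 = 5120
  a_10 = -3·5120 + 1·-1590 + 0·491 + -3·-153 = -16491
  a_11 = -3·-16491 + 1·5120 + 0·-1590 + -3·491 = 53120
  a_12 = -3·53120 + 1·-16491 + 0·5120 + -3·-1590 = -171081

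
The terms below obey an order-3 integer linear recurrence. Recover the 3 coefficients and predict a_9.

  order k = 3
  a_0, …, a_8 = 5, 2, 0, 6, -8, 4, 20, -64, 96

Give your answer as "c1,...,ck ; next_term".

-2,-2,2 ; -24

  a_3 = -2·0 + -2·2 + 2·5 = 6
  a_4 = -2·6 + -2·0 + 2·2 = -8
  a_5 = -2·-8 + -2·6 + 2·0 = 4
  a_6 = -2·4 + -2·-8 + 2·6 = 20
  a_7 = -2·20 + -2·4 + 2·-8 = -64
  a_8 = -2·-64 + -2·20 + 2·4 = 96
  a_9 = -2·96 + -2·-64 + 2·20 = -24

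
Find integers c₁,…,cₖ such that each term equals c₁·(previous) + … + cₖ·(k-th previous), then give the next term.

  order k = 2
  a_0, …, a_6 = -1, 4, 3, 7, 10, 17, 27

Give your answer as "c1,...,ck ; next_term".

1,1 ; 44

  a_2 = 1·4 + 1·-1 = 3
  a_3 = 1·3 + 1·4 = 7
  a_4 = 1·7 + 1·3 = 10
  a_5 = 1·10 + 1·7 = 17
  a_6 = 1·17 + 1·10 = 27
  a_7 = 1·27 + 1·17 = 44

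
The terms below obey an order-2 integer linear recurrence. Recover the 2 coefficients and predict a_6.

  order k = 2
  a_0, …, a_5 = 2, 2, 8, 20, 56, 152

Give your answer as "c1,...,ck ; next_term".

2,2 ; 416

  a_2 = 2·2 + 2·2 = 8
  a_3 = 2·8 + 2·2 = 20
  a_4 = 2·20 + 2·8 = 56
  a_5 = 2·56 + 2·20 = 152
  a_6 = 2·152 + 2·56 = 416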